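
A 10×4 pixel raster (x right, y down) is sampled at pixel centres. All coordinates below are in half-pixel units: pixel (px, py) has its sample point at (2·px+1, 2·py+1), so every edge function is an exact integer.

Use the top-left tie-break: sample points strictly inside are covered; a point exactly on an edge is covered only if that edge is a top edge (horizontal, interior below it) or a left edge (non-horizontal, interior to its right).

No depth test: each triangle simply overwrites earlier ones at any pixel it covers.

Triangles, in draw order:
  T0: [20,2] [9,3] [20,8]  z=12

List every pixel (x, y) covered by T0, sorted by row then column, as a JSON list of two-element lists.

T0:
  2·area = 66  (B↔C swapped to make it positive)
  edge (20, 2)→(20, 8): d=(0,6) right/bottom  bias=-1
  edge (20, 8)→(9, 3): d=(-11,-5) top-left  bias=+0
  edge (9, 3)→(20, 2): d=(11,-1) top-left  bias=+0
    (4,1)@(9, 3): e=[66,0,0] → #  [on edge]
    (5,1)@(11, 3): e=[54,10,2] → #
    (6,1)@(13, 3): e=[42,20,4] → #
    (7,1)@(15, 3): e=[30,30,6] → #
    (8,1)@(17, 3): e=[18,40,8] → #
    (9,1)@(19, 3): e=[6,50,10] → #
    (4,2)@(9, 5): e=[66,-22,22] → ·
    (5,2)@(11, 5): e=[54,-12,24] → ·
    (6,2)@(13, 5): e=[42,-2,26] → ·
    (7,2)@(15, 5): e=[30,8,28] → #
    (7,3)@(15, 7): e=[30,-14,50] → ·
    (8,3)@(17, 7): e=[18,-4,52] → ·
  covered (10 px):
    · · · · · · · · · ·
    · · · · # # # # # #
    · · · · · · · # # #
    · · · · · · · · · #

Result: [[4,1],[5,1],[6,1],[7,1],[8,1],[9,1],[7,2],[8,2],[9,2],[9,3]]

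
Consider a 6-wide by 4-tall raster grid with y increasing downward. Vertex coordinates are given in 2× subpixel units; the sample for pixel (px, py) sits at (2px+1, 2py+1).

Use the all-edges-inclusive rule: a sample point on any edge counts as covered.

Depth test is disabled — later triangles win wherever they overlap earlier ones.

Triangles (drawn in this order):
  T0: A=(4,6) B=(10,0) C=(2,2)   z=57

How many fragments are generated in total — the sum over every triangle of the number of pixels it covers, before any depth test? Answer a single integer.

T0:
  2·area = 36  (B↔C swapped to make it positive)
  edge (4, 6)→(2, 2): d=(-2,-4) inclusive
  edge (2, 2)→(10, 0): d=(8,-2) inclusive
  edge (10, 0)→(4, 6): d=(-6,6) inclusive
    (3,0)@(7, 1): e=[22,2,12] → X
    (4,0)@(9, 1): e=[30,6,0] → X  [on edge]
    (5,0)@(11, 1): e=[38,10,-12] → .
    (1,1)@(3, 3): e=[2,10,24] → X
    (2,1)@(5, 3): e=[10,14,12] → X
    (3,1)@(7, 3): e=[18,18,0] → X  [on edge]
    (4,1)@(9, 3): e=[26,22,-12] → .
    (1,2)@(3, 5): e=[-2,26,12] → .
    (2,2)@(5, 5): e=[6,30,0] → X  [on edge]
    (3,2)@(7, 5): e=[14,34,-12] → .
    (1,3)@(3, 7): e=[-6,42,0] → .  [on edge]
    (2,3)@(5, 7): e=[2,46,-12] → .
  covered (6 px):
    . . . X X .
    . X X X . .
    . . X . . .
    . . . . . .

Result: 6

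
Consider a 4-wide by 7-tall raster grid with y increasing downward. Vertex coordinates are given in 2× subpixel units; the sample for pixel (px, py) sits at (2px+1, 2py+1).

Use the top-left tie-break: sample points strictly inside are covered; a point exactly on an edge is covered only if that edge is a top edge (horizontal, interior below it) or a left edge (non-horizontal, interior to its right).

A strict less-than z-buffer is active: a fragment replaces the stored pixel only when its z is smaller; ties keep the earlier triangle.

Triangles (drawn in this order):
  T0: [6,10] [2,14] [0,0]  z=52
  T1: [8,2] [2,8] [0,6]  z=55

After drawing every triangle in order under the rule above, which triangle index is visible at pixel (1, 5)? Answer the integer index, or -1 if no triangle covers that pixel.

T0:
  2·area = 64
  edge (6, 10)→(2, 14): d=(-4,4) right/bottom  bias=-1
  edge (2, 14)→(0, 0): d=(-2,-14) top-left  bias=+0
  edge (0, 0)→(6, 10): d=(6,10) right/bottom  bias=-1
    (0,1)@(1, 3): e=[48,8,8] → X
    (1,1)@(3, 3): e=[40,36,-12] → .
    (0,2)@(1, 5): e=[40,4,20] → X
    (1,2)@(3, 5): e=[32,32,0] → .  [on edge]
    (0,3)@(1, 7): e=[32,0,32] → X  [on edge]
    (1,3)@(3, 7): e=[24,28,12] → X
    (2,3)@(5, 7): e=[16,56,-8] → .
    (0,4)@(1, 9): e=[24,-4,44] → .
    (1,4)@(3, 9): e=[16,24,24] → X
    (2,4)@(5, 9): e=[8,52,4] → X
    (3,4)@(7, 9): e=[0,80,-16] → .  [on edge]
    (1,5)@(3, 11): e=[8,20,36] → X
    (2,5)@(5, 11): e=[0,48,16] → .  [on edge]
    (1,6)@(3, 13): e=[0,16,48] → .  [on edge]
  covered (7 px):
    . . . .
    X . . .
    X . . .
    X X . .
    . X X .
    . X . .
    . . . .
T1:
  2·area = 24
  edge (8, 2)→(2, 8): d=(-6,6) right/bottom  bias=-1
  edge (2, 8)→(0, 6): d=(-2,-2) top-left  bias=+0
  edge (0, 6)→(8, 2): d=(8,-4) top-left  bias=+0
    (3,1)@(7, 3): e=[0,20,4] → .  [on edge]
    (1,2)@(3, 5): e=[12,8,4] → X
    (2,2)@(5, 5): e=[0,12,12] → .  [on edge]
    (0,3)@(1, 7): e=[12,0,12] → X  [on edge]
    (1,3)@(3, 7): e=[0,4,20] → .  [on edge]
    (0,4)@(1, 9): e=[0,-4,28] → .  [on edge]
    (1,4)@(3, 9): e=[-12,0,36] → .  [on edge]
    (2,5)@(5, 11): e=[-36,0,60] → .  [on edge]
    (3,6)@(7, 13): e=[-60,0,84] → .  [on edge]
  covered (2 px):
    . . . .
    . . . .
    . X . .
    X . . .
    . . . .
    . . . .
    . . . .

Z-buffer (winner per pixel, '.' = empty):
  . . . .
  0 . . .
  0 1 . .
  0 0 . .
  . 0 0 .
  . 0 . .
  . . . .

Answer: 0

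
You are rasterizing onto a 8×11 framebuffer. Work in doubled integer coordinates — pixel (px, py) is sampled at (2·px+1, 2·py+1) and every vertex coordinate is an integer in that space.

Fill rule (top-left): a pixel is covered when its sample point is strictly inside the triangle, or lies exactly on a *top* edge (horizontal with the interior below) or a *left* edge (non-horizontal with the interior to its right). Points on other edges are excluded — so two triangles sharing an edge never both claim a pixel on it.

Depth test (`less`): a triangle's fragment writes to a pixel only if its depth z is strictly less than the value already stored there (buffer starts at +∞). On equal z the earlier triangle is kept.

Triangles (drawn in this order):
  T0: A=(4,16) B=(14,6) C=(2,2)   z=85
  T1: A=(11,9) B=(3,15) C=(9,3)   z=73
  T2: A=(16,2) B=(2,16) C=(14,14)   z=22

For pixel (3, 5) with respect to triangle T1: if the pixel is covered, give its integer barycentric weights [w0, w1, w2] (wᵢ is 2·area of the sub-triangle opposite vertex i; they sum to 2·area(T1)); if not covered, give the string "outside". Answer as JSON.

T0:
  2·area = 160  (B↔C swapped to make it positive)
  edge (4, 16)→(2, 2): d=(-2,-14) top-left  bias=+0
  edge (2, 2)→(14, 6): d=(12,4) right/bottom  bias=-1
  edge (14, 6)→(4, 16): d=(-10,10) right/bottom  bias=-1
    (1,1)@(3, 3): e=[12,8,140] → X
    (2,1)@(5, 3): e=[40,0,120] → .  [on edge]
    (1,2)@(3, 5): e=[8,32,120] → X
    (2,2)@(5, 5): e=[36,24,100] → X
    (3,2)@(7, 5): e=[64,16,80] → X
    (4,2)@(9, 5): e=[92,8,60] → X
    (5,2)@(11, 5): e=[120,0,40] → .  [on edge]
    (7,2)@(15, 5): e=[176,-16,0] → .  [on edge]
    (1,3)@(3, 7): e=[4,56,100] → X
    (5,3)@(11, 7): e=[116,24,20] → X
    (6,3)@(13, 7): e=[144,16,0] → .  [on edge]
    (1,4)@(3, 9): e=[0,80,80] → X  [on edge]
    (5,4)@(11, 9): e=[112,48,0] → .  [on edge]
    (4,5)@(9, 11): e=[80,80,0] → .  [on edge]
    (3,6)@(7, 13): e=[48,112,0] → .  [on edge]
    (2,7)@(5, 15): e=[16,144,0] → .  [on edge]
    (1,8)@(3, 17): e=[-16,176,0] → .  [on edge]
    (0,9)@(1, 19): e=[-48,208,0] → .  [on edge]
  covered (17 px):
    . . . . . . . .
    . X . . . . . .
    . X X X X . . .
    . X X X X X . .
    . X X X X . . .
    . . X X . . . .
    . . X . . . . .
    . . . . . . . .
    . . . . . . . .
    . . . . . . . .
    . . . . . . . .
T1:
  2·area = 60
  edge (11, 9)→(3, 15): d=(-8,6) right/bottom  bias=-1
  edge (3, 15)→(9, 3): d=(6,-12) top-left  bias=+0
  edge (9, 3)→(11, 9): d=(2,6) right/bottom  bias=-1
    (4,1)@(9, 3): e=[60,0,0] → .  [on edge]
    (4,2)@(9, 5): e=[44,12,4] → X
    (5,2)@(11, 5): e=[32,36,-8] → .
    (3,3)@(7, 7): e=[40,0,20] → X  [on edge]
    (5,3)@(11, 7): e=[16,48,-4] → .
    (3,4)@(7, 9): e=[24,12,24] → X
    (5,4)@(11, 9): e=[0,60,0] → .  [on edge]
    (2,5)@(5, 11): e=[20,0,40] → X  [on edge]
    (4,5)@(9, 11): e=[-4,48,16] → .
    (2,6)@(5, 13): e=[4,12,44] → X
    (3,6)@(7, 13): e=[-8,36,32] → .
    (1,7)@(3, 15): e=[0,0,60] → .  [on edge]
    (6,7)@(13, 15): e=[-60,120,0] → .  [on edge]
    (0,9)@(1, 19): e=[-20,0,80] → .  [on edge]
    (7,10)@(15, 21): e=[-120,180,0] → .  [on edge]
  covered (8 px):
    . . . . . . . .
    . . . . . . . .
    . . . . X . . .
    . . . X X . . .
    . . . X X . . .
    . . X X . . . .
    . . X . . . . .
    . . . . . . . .
    . . . . . . . .
    . . . . . . . .
    . . . . . . . .
T2:
  2·area = 140  (B↔C swapped to make it positive)
  edge (16, 2)→(14, 14): d=(-2,12) right/bottom  bias=-1
  edge (14, 14)→(2, 16): d=(-12,2) right/bottom  bias=-1
  edge (2, 16)→(16, 2): d=(14,-14) top-left  bias=+0
    (7,1)@(15, 3): e=[10,130,0] → X  [on edge]
    (6,2)@(13, 5): e=[30,110,0] → X  [on edge]
    (5,3)@(11, 7): e=[50,90,0] → X  [on edge]
    (4,4)@(9, 9): e=[70,70,0] → X  [on edge]
    (7,4)@(15, 9): e=[-2,58,84] → .
    (3,5)@(7, 11): e=[90,50,0] → X  [on edge]
    (7,5)@(15, 11): e=[-6,34,112] → .
    (2,6)@(5, 13): e=[110,30,0] → X  [on edge]
    (7,6)@(15, 13): e=[-10,10,140] → .
    (1,7)@(3, 15): e=[130,10,0] → X  [on edge]
    (4,7)@(9, 15): e=[58,-2,84] → .
    (5,7)@(11, 15): e=[34,-6,112] → .
    (0,8)@(1, 17): e=[150,-10,0] → .  [on edge]
  covered (21 px):
    . . . . . . . .
    . . . . . . . X
    . . . . . . X X
    . . . . . X X X
    . . . . X X X .
    . . . X X X X .
    . . X X X X X .
    . X X X . . . .
    . . . . . . . .
    . . . . . . . .
    . . . . . . . .

Final: [24,28,8]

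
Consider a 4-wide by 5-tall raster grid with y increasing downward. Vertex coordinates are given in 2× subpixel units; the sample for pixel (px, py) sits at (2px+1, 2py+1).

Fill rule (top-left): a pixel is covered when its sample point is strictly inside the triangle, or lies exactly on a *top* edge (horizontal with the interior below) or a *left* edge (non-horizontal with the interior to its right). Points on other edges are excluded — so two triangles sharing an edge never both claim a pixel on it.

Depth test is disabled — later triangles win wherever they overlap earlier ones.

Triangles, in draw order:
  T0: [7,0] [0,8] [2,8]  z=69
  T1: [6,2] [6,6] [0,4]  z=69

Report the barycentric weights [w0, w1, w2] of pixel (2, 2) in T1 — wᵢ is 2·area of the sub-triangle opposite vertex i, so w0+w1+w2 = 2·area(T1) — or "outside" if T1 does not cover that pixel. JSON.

T0:
  2·area = 16  (B↔C swapped to make it positive)
  edge (7, 0)→(2, 8): d=(-5,8) right/bottom  bias=-1
  edge (2, 8)→(0, 8): d=(-2,0) right/bottom  bias=-1
  edge (0, 8)→(7, 0): d=(7,-8) top-left  bias=+0
    (2,1)@(5, 3): e=[1,10,5] → #
    (3,1)@(7, 3): e=[-15,10,21] → ·
    (1,2)@(3, 5): e=[7,6,3] → #
    (2,2)@(5, 5): e=[-9,6,19] → ·
    (0,3)@(1, 7): e=[13,2,1] → #
    (1,3)@(3, 7): e=[-3,2,17] → ·
    (0,4)@(1, 9): e=[3,-2,15] → ·
  covered (3 px):
    · · · ·
    · · # ·
    · # · ·
    # · · ·
    · · · ·
T1:
  2·area = 24
  edge (6, 2)→(6, 6): d=(0,4) right/bottom  bias=-1
  edge (6, 6)→(0, 4): d=(-6,-2) top-left  bias=+0
  edge (0, 4)→(6, 2): d=(6,-2) top-left  bias=+0
    (1,1)@(3, 3): e=[12,12,0] → #  [on edge]
    (2,1)@(5, 3): e=[4,16,4] → #
    (3,1)@(7, 3): e=[-4,20,8] → ·
    (1,2)@(3, 5): e=[12,0,12] → #  [on edge]
    (3,2)@(7, 5): e=[-4,8,20] → ·
    (1,3)@(3, 7): e=[12,-12,24] → ·
    (2,3)@(5, 7): e=[4,-8,28] → ·
  covered (4 px):
    · · · ·
    · # # ·
    · # # ·
    · · · ·
    · · · ·

Result: [4,16,4]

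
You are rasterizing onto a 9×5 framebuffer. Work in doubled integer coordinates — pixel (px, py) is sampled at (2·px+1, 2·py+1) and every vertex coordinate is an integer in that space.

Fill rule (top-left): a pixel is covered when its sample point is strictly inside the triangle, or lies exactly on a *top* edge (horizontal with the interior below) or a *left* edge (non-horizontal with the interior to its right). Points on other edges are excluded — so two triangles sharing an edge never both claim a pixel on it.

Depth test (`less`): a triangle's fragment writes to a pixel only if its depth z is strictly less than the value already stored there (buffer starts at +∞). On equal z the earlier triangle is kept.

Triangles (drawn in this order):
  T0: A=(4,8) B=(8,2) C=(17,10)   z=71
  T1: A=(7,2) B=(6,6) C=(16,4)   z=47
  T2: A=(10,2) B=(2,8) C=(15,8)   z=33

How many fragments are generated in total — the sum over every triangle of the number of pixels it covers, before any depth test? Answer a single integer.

T0:
  2·area = 86
  edge (4, 8)→(8, 2): d=(4,-6) top-left  bias=+0
  edge (8, 2)→(17, 10): d=(9,8) right/bottom  bias=-1
  edge (17, 10)→(4, 8): d=(-13,-2) top-left  bias=+0
    (4,1)@(9, 3): e=[10,1,75] → X
    (5,1)@(11, 3): e=[22,-15,79] → .
    (3,2)@(7, 5): e=[6,35,45] → X
    (5,2)@(11, 5): e=[30,3,53] → X
    (6,2)@(13, 5): e=[42,-13,57] → .
    (2,3)@(5, 7): e=[2,69,15] → X
    (6,3)@(13, 7): e=[50,5,31] → X
    (7,3)@(15, 7): e=[62,-11,35] → .
    (2,4)@(5, 9): e=[10,87,-11] → .
    (3,4)@(7, 9): e=[22,71,-7] → .
    (4,4)@(9, 9): e=[34,55,-3] → .
    (5,4)@(11, 9): e=[46,39,1] → X
  covered (12 px):
    . . . . . . . . .
    . . . . X . . . .
    . . . X X X . . .
    . . X X X X X . .
    . . . . . X X X .
T1:
  2·area = 38  (B↔C swapped to make it positive)
  edge (7, 2)→(16, 4): d=(9,2) right/bottom  bias=-1
  edge (16, 4)→(6, 6): d=(-10,2) right/bottom  bias=-1
  edge (6, 6)→(7, 2): d=(1,-4) top-left  bias=+0
    (3,1)@(7, 3): e=[9,28,1] → X
    (4,1)@(9, 3): e=[5,24,9] → X
    (5,1)@(11, 3): e=[1,20,17] → X
    (6,1)@(13, 3): e=[-3,16,25] → .
    (3,2)@(7, 5): e=[27,8,3] → X
    (5,2)@(11, 5): e=[19,0,19] → .  [on edge]
    (0,3)@(1, 7): e=[57,0,-19] → .  [on edge]
    (3,3)@(7, 7): e=[45,-12,5] → .
    (4,3)@(9, 7): e=[41,-16,13] → .
  covered (5 px):
    . . . . . . . . .
    . . . X X X . . .
    . . . X X . . . .
    . . . . . . . . .
    . . . . . . . . .
T2:
  2·area = 78  (B↔C swapped to make it positive)
  edge (10, 2)→(15, 8): d=(5,6) right/bottom  bias=-1
  edge (15, 8)→(2, 8): d=(-13,0) right/bottom  bias=-1
  edge (2, 8)→(10, 2): d=(8,-6) top-left  bias=+0
    (4,1)@(9, 3): e=[11,65,2] → X
    (5,1)@(11, 3): e=[-1,65,14] → .
    (3,2)@(7, 5): e=[33,39,6] → X
    (5,2)@(11, 5): e=[9,39,30] → X
    (6,2)@(13, 5): e=[-3,39,42] → .
    (2,3)@(5, 7): e=[55,13,10] → X
    (6,3)@(13, 7): e=[7,13,58] → X
    (7,3)@(15, 7): e=[-5,13,70] → .
    (2,4)@(5, 9): e=[65,-13,26] → .
    (3,4)@(7, 9): e=[53,-13,38] → .
    (4,4)@(9, 9): e=[41,-13,50] → .
    (5,4)@(11, 9): e=[29,-13,62] → .
  covered (9 px):
    . . . . . . . . .
    . . . . X . . . .
    . . . X X X . . .
    . . X X X X X . .
    . . . . . . . . .

Answer: 26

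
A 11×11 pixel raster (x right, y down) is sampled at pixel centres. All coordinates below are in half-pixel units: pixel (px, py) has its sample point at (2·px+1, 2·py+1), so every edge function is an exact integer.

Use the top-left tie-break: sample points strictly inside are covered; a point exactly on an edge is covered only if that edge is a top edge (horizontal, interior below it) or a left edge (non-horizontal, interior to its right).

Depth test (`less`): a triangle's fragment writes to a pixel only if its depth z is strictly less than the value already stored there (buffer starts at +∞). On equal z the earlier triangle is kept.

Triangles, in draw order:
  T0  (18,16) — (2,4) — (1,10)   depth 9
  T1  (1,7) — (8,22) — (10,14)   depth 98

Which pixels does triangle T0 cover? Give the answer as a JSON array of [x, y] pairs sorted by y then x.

T0:
  2·area = 108  (B↔C swapped to make it positive)
  edge (18, 16)→(1, 10): d=(-17,-6) top-left  bias=+0
  edge (1, 10)→(2, 4): d=(1,-6) top-left  bias=+0
  edge (2, 4)→(18, 16): d=(16,12) right/bottom  bias=-1
    (1,2)@(3, 5): e=[97,7,4] → #
    (2,2)@(5, 5): e=[109,19,-20] → ·
    (1,3)@(3, 7): e=[63,9,36] → #
    (2,3)@(5, 7): e=[75,21,12] → #
    (3,3)@(7, 7): e=[87,33,-12] → ·
    (1,4)@(3, 9): e=[29,11,68] → #
    (3,4)@(7, 9): e=[53,35,20] → #
    (4,4)@(9, 9): e=[65,47,-4] → ·
    (1,5)@(3, 11): e=[-5,13,100] → ·
    (2,5)@(5, 11): e=[7,25,76] → #
    (4,5)@(9, 11): e=[31,49,28] → #
    (5,5)@(11, 11): e=[43,61,4] → #
  covered (12 px):
    · · · · · · · · · · ·
    · · · · · · · · · · ·
    · # · · · · · · · · ·
    · # # · · · · · · · ·
    · # # # · · · · · · ·
    · · # # # # · · · · ·
    · · · · · # # · · · ·
    · · · · · · · · · · ·
    · · · · · · · · · · ·
    · · · · · · · · · · ·
    · · · · · · · · · · ·
T1:
  2·area = 86  (B↔C swapped to make it positive)
  edge (1, 7)→(10, 14): d=(9,7) right/bottom  bias=-1
  edge (10, 14)→(8, 22): d=(-2,8) right/bottom  bias=-1
  edge (8, 22)→(1, 7): d=(-7,-15) top-left  bias=+0
    (0,3)@(1, 7): e=[0,86,0] → ·  [on edge]
    (1,4)@(3, 9): e=[4,66,16] → #
    (2,4)@(5, 9): e=[-10,50,46] → ·
    (1,5)@(3, 11): e=[22,62,2] → #
    (2,5)@(5, 11): e=[8,46,32] → #
    (3,5)@(7, 11): e=[-6,30,62] → ·
    (1,6)@(3, 13): e=[40,58,-12] → ·
    (2,6)@(5, 13): e=[26,42,18] → #
    (3,6)@(7, 13): e=[12,26,48] → #
    (4,6)@(9, 13): e=[-2,10,78] → ·
    (2,7)@(5, 15): e=[44,38,4] → #
    (4,7)@(9, 15): e=[16,6,64] → #
    (9,10)@(19, 21): e=[0,-86,172] → ·  [on edge]
  covered (11 px):
    · · · · · · · · · · ·
    · · · · · · · · · · ·
    · · · · · · · · · · ·
    · · · · · · · · · · ·
    · # · · · · · · · · ·
    · # # · · · · · · · ·
    · · # # · · · · · · ·
    · · # # # · · · · · ·
    · · · # # · · · · · ·
    · · · # · · · · · · ·
    · · · · · · · · · · ·

Final: [[1,2],[1,3],[2,3],[1,4],[2,4],[3,4],[2,5],[3,5],[4,5],[5,5],[5,6],[6,6]]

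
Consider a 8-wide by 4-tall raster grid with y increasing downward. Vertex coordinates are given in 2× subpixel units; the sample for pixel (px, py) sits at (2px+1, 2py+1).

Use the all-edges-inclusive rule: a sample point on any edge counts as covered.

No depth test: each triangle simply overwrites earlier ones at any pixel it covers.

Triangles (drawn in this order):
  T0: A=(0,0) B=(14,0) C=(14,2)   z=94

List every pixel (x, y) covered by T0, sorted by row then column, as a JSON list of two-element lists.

T0:
  2·area = 28
  edge (0, 0)→(14, 0): d=(14,0) inclusive
  edge (14, 0)→(14, 2): d=(0,2) inclusive
  edge (14, 2)→(0, 0): d=(-14,-2) inclusive
    (3,0)@(7, 1): e=[14,14,0] → █  [on edge]
    (4,0)@(9, 1): e=[14,10,4] → █
    (5,0)@(11, 1): e=[14,6,8] → █
    (6,0)@(13, 1): e=[14,2,12] → █
    (7,0)@(15, 1): e=[14,-2,16] → ·
    (3,1)@(7, 3): e=[42,14,-28] → ·
    (4,1)@(9, 3): e=[42,10,-24] → ·
    (5,1)@(11, 3): e=[42,6,-20] → ·
    (6,1)@(13, 3): e=[42,2,-16] → ·
  covered (4 px):
    · · · █ █ █ █ ·
    · · · · · · · ·
    · · · · · · · ·
    · · · · · · · ·

Answer: [[3,0],[4,0],[5,0],[6,0]]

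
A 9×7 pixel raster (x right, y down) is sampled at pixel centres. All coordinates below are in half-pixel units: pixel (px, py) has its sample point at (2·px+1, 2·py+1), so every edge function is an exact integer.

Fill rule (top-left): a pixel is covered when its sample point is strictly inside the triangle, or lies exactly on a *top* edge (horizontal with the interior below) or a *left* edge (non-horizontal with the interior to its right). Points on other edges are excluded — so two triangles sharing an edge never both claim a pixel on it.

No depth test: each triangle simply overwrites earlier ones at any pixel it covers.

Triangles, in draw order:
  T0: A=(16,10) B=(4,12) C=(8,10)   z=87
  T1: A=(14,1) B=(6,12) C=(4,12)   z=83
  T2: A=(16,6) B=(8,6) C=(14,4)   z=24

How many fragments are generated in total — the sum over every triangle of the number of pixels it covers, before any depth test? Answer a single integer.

T0:
  2·area = 16
  edge (16, 10)→(4, 12): d=(-12,2) right/bottom  bias=-1
  edge (4, 12)→(8, 10): d=(4,-2) top-left  bias=+0
  edge (8, 10)→(16, 10): d=(8,0) top-left  bias=+0
    (3,5)@(7, 11): e=[6,2,8] → █
    (4,5)@(9, 11): e=[2,6,8] → █
    (5,5)@(11, 11): e=[-2,10,8] → ·
    (3,6)@(7, 13): e=[-18,10,24] → ·
    (4,6)@(9, 13): e=[-22,14,24] → ·
  covered (2 px):
    · · · · · · · · ·
    · · · · · · · · ·
    · · · · · · · · ·
    · · · · · · · · ·
    · · · · · · · · ·
    · · · █ █ · · · ·
    · · · · · · · · ·
T1:
  2·area = 22
  edge (14, 1)→(6, 12): d=(-8,11) right/bottom  bias=-1
  edge (6, 12)→(4, 12): d=(-2,0) right/bottom  bias=-1
  edge (4, 12)→(14, 1): d=(10,-11) top-left  bias=+0
    (5,2)@(11, 5): e=[1,14,7] → █
    (6,2)@(13, 5): e=[-21,14,29] → ·
    (4,3)@(9, 7): e=[7,10,5] → █
    (5,3)@(11, 7): e=[-15,10,27] → ·
    (3,4)@(7, 9): e=[13,6,3] → █
    (4,4)@(9, 9): e=[-9,6,25] → ·
    (2,5)@(5, 11): e=[19,2,1] → █
    (3,5)@(7, 11): e=[-3,2,23] → ·
    (2,6)@(5, 13): e=[3,-2,21] → ·
  covered (4 px):
    · · · · · · · · ·
    · · · · · · · · ·
    · · · · · █ · · ·
    · · · · █ · · · ·
    · · · █ · · · · ·
    · · █ · · · · · ·
    · · · · · · · · ·
T2:
  2·area = 16
  edge (16, 6)→(8, 6): d=(-8,0) right/bottom  bias=-1
  edge (8, 6)→(14, 4): d=(6,-2) top-left  bias=+0
  edge (14, 4)→(16, 6): d=(2,2) right/bottom  bias=-1
    (5,0)@(11, 1): e=[40,-24,0] → ·  [on edge]
    (6,1)@(13, 3): e=[24,-8,0] → ·  [on edge]
    (8,1)@(17, 3): e=[24,0,-8] → ·  [on edge]
    (5,2)@(11, 5): e=[8,0,8] → █  [on edge]
    (6,2)@(13, 5): e=[8,4,4] → █
    (7,2)@(15, 5): e=[8,8,0] → ·  [on edge]
    (2,3)@(5, 7): e=[-8,0,24] → ·  [on edge]
    (5,3)@(11, 7): e=[-8,12,12] → ·
    (6,3)@(13, 7): e=[-8,16,8] → ·
    (8,3)@(17, 7): e=[-8,24,0] → ·  [on edge]
  covered (2 px):
    · · · · · · · · ·
    · · · · · · · · ·
    · · · · · █ █ · ·
    · · · · · · · · ·
    · · · · · · · · ·
    · · · · · · · · ·
    · · · · · · · · ·

Answer: 8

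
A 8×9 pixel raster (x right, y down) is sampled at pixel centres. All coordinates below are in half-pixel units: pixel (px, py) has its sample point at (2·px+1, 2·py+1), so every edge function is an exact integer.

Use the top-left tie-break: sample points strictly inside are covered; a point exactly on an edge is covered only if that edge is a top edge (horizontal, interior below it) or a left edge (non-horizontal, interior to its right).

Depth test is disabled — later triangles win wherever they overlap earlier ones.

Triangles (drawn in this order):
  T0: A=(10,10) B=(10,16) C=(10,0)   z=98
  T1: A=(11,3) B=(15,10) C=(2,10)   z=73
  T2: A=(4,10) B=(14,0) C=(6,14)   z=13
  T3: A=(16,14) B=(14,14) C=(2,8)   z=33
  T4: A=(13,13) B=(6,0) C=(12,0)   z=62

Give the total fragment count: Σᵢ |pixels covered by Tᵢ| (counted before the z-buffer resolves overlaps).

T0:
  degenerate (2·area = 0) — covers nothing
T1:
  2·area = 91
  edge (11, 3)→(15, 10): d=(4,7) right/bottom  bias=-1
  edge (15, 10)→(2, 10): d=(-13,0) right/bottom  bias=-1
  edge (2, 10)→(11, 3): d=(9,-7) top-left  bias=+0
    (5,1)@(11, 3): e=[0,91,0] → ·  [on edge]
    (4,2)@(9, 5): e=[22,65,4] → #
    (5,2)@(11, 5): e=[8,65,18] → #
    (6,2)@(13, 5): e=[-6,65,32] → ·
    (3,3)@(7, 7): e=[44,39,8] → #
    (6,3)@(13, 7): e=[2,39,50] → #
    (7,3)@(15, 7): e=[-12,39,64] → ·
    (2,4)@(5, 9): e=[66,13,12] → #
    (7,4)@(15, 9): e=[-4,13,82] → ·
    (2,5)@(5, 11): e=[74,-13,30] → ·
    (3,5)@(7, 11): e=[60,-13,44] → ·
    (4,5)@(9, 11): e=[46,-13,58] → ·
  covered (11 px):
    · · · · · · · ·
    · · · · · · · ·
    · · · · # # · ·
    · · · # # # # ·
    · · # # # # # ·
    · · · · · · · ·
    · · · · · · · ·
    · · · · · · · ·
    · · · · · · · ·
T2:
  2·area = 60
  edge (4, 10)→(14, 0): d=(10,-10) top-left  bias=+0
  edge (14, 0)→(6, 14): d=(-8,14) right/bottom  bias=-1
  edge (6, 14)→(4, 10): d=(-2,-4) top-left  bias=+0
    (6,0)@(13, 1): e=[0,6,54] → #  [on edge]
    (7,0)@(15, 1): e=[20,-22,62] → ·
    (5,1)@(11, 3): e=[0,18,42] → #  [on edge]
    (6,1)@(13, 3): e=[20,-10,50] → ·
    (4,2)@(9, 5): e=[0,30,30] → #  [on edge]
    (6,2)@(13, 5): e=[40,-26,46] → ·
    (3,3)@(7, 7): e=[0,42,18] → #  [on edge]
    (5,3)@(11, 7): e=[40,-14,34] → ·
    (2,4)@(5, 9): e=[0,54,6] → #  [on edge]
    (4,4)@(9, 9): e=[40,-2,22] → ·
    (1,5)@(3, 11): e=[0,66,-6] → ·  [on edge]
    (2,5)@(5, 11): e=[20,38,2] → #
    (0,6)@(1, 13): e=[0,78,-18] → ·  [on edge]
  covered (10 px):
    · · · · · · # ·
    · · · · · # · ·
    · · · · # # · ·
    · · · # # · · ·
    · · # # · · · ·
    · · # # · · · ·
    · · · · · · · ·
    · · · · · · · ·
    · · · · · · · ·
T3:
  2·area = 12
  edge (16, 14)→(14, 14): d=(-2,0) right/bottom  bias=-1
  edge (14, 14)→(2, 8): d=(-12,-6) top-left  bias=+0
  edge (2, 8)→(16, 14): d=(14,6) right/bottom  bias=-1
    (4,5)@(9, 11): e=[6,6,0] → ·  [on edge]
    (6,6)@(13, 13): e=[2,6,4] → #
    (7,6)@(15, 13): e=[2,18,-8] → ·
    (6,7)@(13, 15): e=[-2,-18,32] → ·
  covered (1 px):
    · · · · · · · ·
    · · · · · · · ·
    · · · · · · · ·
    · · · · · · · ·
    · · · · · · · ·
    · · · · · · · ·
    · · · · · · # ·
    · · · · · · · ·
    · · · · · · · ·
T4:
  2·area = 78
  edge (13, 13)→(6, 0): d=(-7,-13) top-left  bias=+0
  edge (6, 0)→(12, 0): d=(6,0) top-left  bias=+0
  edge (12, 0)→(13, 13): d=(1,13) right/bottom  bias=-1
    (3,0)@(7, 1): e=[6,6,66] → #
    (4,0)@(9, 1): e=[32,6,40] → #
    (5,0)@(11, 1): e=[58,6,14] → #
    (6,0)@(13, 1): e=[84,6,-12] → ·
    (3,1)@(7, 3): e=[-8,18,68] → ·
    (4,1)@(9, 3): e=[18,18,42] → #
    (6,1)@(13, 3): e=[70,18,-10] → ·
    (4,2)@(9, 5): e=[4,30,44] → #
    (6,2)@(13, 5): e=[56,30,-8] → ·
    (4,3)@(9, 7): e=[-10,42,46] → ·
    (5,3)@(11, 7): e=[16,42,20] → #
    (6,3)@(13, 7): e=[42,42,-6] → ·
    (6,6)@(13, 13): e=[0,78,0] → ·  [on edge]
  covered (9 px):
    · · · # # # · ·
    · · · · # # · ·
    · · · · # # · ·
    · · · · · # · ·
    · · · · · # · ·
    · · · · · · · ·
    · · · · · · · ·
    · · · · · · · ·
    · · · · · · · ·

Final: 31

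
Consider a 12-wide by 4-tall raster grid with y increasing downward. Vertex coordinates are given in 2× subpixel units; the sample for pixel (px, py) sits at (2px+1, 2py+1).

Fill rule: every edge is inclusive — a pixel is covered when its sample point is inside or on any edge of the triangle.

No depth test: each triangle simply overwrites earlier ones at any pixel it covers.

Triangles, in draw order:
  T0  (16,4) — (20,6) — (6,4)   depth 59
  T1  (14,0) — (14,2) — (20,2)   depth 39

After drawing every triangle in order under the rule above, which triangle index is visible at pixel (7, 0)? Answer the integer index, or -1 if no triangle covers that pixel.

T0:
  2·area = 20
  edge (16, 4)→(20, 6): d=(4,2) inclusive
  edge (20, 6)→(6, 4): d=(-14,-2) inclusive
  edge (6, 4)→(16, 4): d=(10,0) inclusive
    (6,2)@(13, 5): e=[10,0,10] → #  [on edge]
    (7,2)@(15, 5): e=[6,4,10] → #
    (8,2)@(17, 5): e=[2,8,10] → #
    (9,2)@(19, 5): e=[-2,12,10] → ·
    (6,3)@(13, 7): e=[18,-28,30] → ·
    (7,3)@(15, 7): e=[14,-24,30] → ·
    (8,3)@(17, 7): e=[10,-20,30] → ·
  covered (3 px):
    · · · · · · · · · · · ·
    · · · · · · · · · · · ·
    · · · · · · # # # · · ·
    · · · · · · · · · · · ·
T1:
  2·area = 12  (B↔C swapped to make it positive)
  edge (14, 0)→(20, 2): d=(6,2) inclusive
  edge (20, 2)→(14, 2): d=(-6,0) inclusive
  edge (14, 2)→(14, 0): d=(0,-2) inclusive
    (7,0)@(15, 1): e=[4,6,2] → #
    (8,0)@(17, 1): e=[0,6,6] → #  [on edge]
    (9,0)@(19, 1): e=[-4,6,10] → ·
    (7,1)@(15, 3): e=[16,-6,2] → ·
    (8,1)@(17, 3): e=[12,-6,6] → ·
    (11,1)@(23, 3): e=[0,-6,18] → ·  [on edge]
  covered (2 px):
    · · · · · · · # # · · ·
    · · · · · · · · · · · ·
    · · · · · · · · · · · ·
    · · · · · · · · · · · ·

Z-buffer (winner per pixel, '.' = empty):
  . . . . . . . 1 1 . . .
  . . . . . . . . . . . .
  . . . . . . 0 0 0 . . .
  . . . . . . . . . . . .

Final: 1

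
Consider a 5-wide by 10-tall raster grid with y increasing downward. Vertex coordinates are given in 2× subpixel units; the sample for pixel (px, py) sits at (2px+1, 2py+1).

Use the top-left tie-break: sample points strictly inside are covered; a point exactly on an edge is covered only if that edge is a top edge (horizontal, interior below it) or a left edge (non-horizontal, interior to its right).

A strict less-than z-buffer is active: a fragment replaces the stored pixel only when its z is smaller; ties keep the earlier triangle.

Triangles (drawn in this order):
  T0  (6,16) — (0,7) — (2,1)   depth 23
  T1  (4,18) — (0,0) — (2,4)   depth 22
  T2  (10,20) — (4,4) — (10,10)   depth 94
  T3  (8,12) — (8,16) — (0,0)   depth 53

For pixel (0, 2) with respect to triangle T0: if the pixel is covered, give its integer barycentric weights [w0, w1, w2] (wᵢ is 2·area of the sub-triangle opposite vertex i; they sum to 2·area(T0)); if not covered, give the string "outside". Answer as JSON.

T0:
  2·area = 54
  edge (6, 16)→(0, 7): d=(-6,-9) top-left  bias=+0
  edge (0, 7)→(2, 1): d=(2,-6) top-left  bias=+0
  edge (2, 1)→(6, 16): d=(4,15) right/bottom  bias=-1
    (0,2)@(1, 5): e=[21,2,31] → #
    (1,2)@(3, 5): e=[39,14,1] → #
    (2,2)@(5, 5): e=[57,26,-29] → ·
    (0,3)@(1, 7): e=[9,6,39] → #
    (2,3)@(5, 7): e=[45,30,-21] → ·
    (0,4)@(1, 9): e=[-3,10,47] → ·
    (1,4)@(3, 9): e=[15,22,17] → #
    (2,4)@(5, 9): e=[33,34,-13] → ·
    (1,5)@(3, 11): e=[3,26,25] → #
    (2,5)@(5, 11): e=[21,38,-5] → ·
    (1,6)@(3, 13): e=[-9,30,33] → ·
    (2,6)@(5, 13): e=[9,42,3] → #
  covered (7 px):
    · · · · ·
    · · · · ·
    # # · · ·
    # # · · ·
    · # · · ·
    · # · · ·
    · · # · ·
    · · · · ·
    · · · · ·
    · · · · ·
T1:
  2·area = 20
  edge (4, 18)→(0, 0): d=(-4,-18) top-left  bias=+0
  edge (0, 0)→(2, 4): d=(2,4) right/bottom  bias=-1
  edge (2, 4)→(4, 18): d=(2,14) right/bottom  bias=-1
    (0,1)@(1, 3): e=[6,2,12] → #
    (1,1)@(3, 3): e=[42,-6,-16] → ·
    (0,2)@(1, 5): e=[-2,6,16] → ·
    (1,5)@(3, 11): e=[10,10,0] → ·  [on edge]
    (1,6)@(3, 13): e=[2,14,4] → #
    (2,6)@(5, 13): e=[38,6,-24] → ·
    (1,7)@(3, 15): e=[-6,18,8] → ·
  covered (2 px):
    · · · · ·
    # · · · ·
    · · · · ·
    · · · · ·
    · · · · ·
    · · · · ·
    · # · · ·
    · · · · ·
    · · · · ·
    · · · · ·
T2:
  2·area = 60
  edge (10, 20)→(4, 4): d=(-6,-16) top-left  bias=+0
  edge (4, 4)→(10, 10): d=(6,6) right/bottom  bias=-1
  edge (10, 10)→(10, 20): d=(0,10) right/bottom  bias=-1
    (0,0)@(1, 1): e=[-30,0,90] → ·  [on edge]
    (1,1)@(3, 3): e=[-10,0,70] → ·  [on edge]
    (2,2)@(5, 5): e=[10,0,50] → ·  [on edge]
    (3,3)@(7, 7): e=[30,0,30] → ·  [on edge]
    (3,4)@(7, 9): e=[18,12,30] → #
    (4,4)@(9, 9): e=[50,0,10] → ·  [on edge]
    (3,5)@(7, 11): e=[6,24,30] → #
    (4,5)@(9, 11): e=[38,12,10] → #
    (3,6)@(7, 13): e=[-6,36,30] → ·
    (4,6)@(9, 13): e=[26,24,10] → #
    (4,7)@(9, 15): e=[14,36,10] → #
    (4,8)@(9, 17): e=[2,48,10] → #
  covered (6 px):
    · · · · ·
    · · · · ·
    · · · · ·
    · · · · ·
    · · · # ·
    · · · # #
    · · · · #
    · · · · #
    · · · · #
    · · · · ·
T3:
  2·area = 32
  edge (8, 12)→(8, 16): d=(0,4) right/bottom  bias=-1
  edge (8, 16)→(0, 0): d=(-8,-16) top-left  bias=+0
  edge (0, 0)→(8, 12): d=(8,12) right/bottom  bias=-1
    (1,2)@(3, 5): e=[20,8,4] → #
    (2,2)@(5, 5): e=[12,40,-20] → ·
    (1,3)@(3, 7): e=[20,-8,20] → ·
    (2,4)@(5, 9): e=[12,8,12] → #
    (3,4)@(7, 9): e=[4,40,-12] → ·
    (2,5)@(5, 11): e=[12,-8,28] → ·
    (3,5)@(7, 11): e=[4,24,4] → #
    (4,5)@(9, 11): e=[-4,56,-20] → ·
    (3,6)@(7, 13): e=[4,8,20] → #
    (4,6)@(9, 13): e=[-4,40,-4] → ·
    (3,7)@(7, 15): e=[4,-8,36] → ·
  covered (4 px):
    · · · · ·
    · · · · ·
    · # · · ·
    · · · · ·
    · · # · ·
    · · · # ·
    · · · # ·
    · · · · ·
    · · · · ·
    · · · · ·

Final: [2,31,21]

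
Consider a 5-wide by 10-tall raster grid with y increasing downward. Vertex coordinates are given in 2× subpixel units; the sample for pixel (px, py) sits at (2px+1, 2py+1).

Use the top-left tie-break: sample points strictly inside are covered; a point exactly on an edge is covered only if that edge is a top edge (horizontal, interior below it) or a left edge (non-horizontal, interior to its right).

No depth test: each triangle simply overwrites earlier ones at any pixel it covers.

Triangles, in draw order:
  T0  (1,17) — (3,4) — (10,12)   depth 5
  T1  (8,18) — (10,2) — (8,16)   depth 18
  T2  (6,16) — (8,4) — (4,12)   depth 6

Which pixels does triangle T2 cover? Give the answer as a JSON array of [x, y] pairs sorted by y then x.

T0:
  2·area = 107
  edge (1, 17)→(3, 4): d=(2,-13) top-left  bias=+0
  edge (3, 4)→(10, 12): d=(7,8) right/bottom  bias=-1
  edge (10, 12)→(1, 17): d=(-9,5) right/bottom  bias=-1
    (1,2)@(3, 5): e=[2,7,98] → █
    (2,2)@(5, 5): e=[28,-9,88] → ·
    (1,3)@(3, 7): e=[6,21,80] → █
    (2,3)@(5, 7): e=[32,5,70] → █
    (3,3)@(7, 7): e=[58,-11,60] → ·
    (1,4)@(3, 9): e=[10,35,62] → █
    (3,4)@(7, 9): e=[62,3,42] → █
    (4,4)@(9, 9): e=[88,-13,32] → ·
    (1,5)@(3, 11): e=[14,49,44] → █
    (4,5)@(9, 11): e=[92,1,14] → █
    (1,6)@(3, 13): e=[18,63,26] → █
    (4,6)@(9, 13): e=[96,15,-4] → ·
    (0,8)@(1, 17): e=[0,107,0] → ·  [on edge]
  covered (14 px):
    · · · · ·
    · · · · ·
    · █ · · ·
    · █ █ · ·
    · █ █ █ ·
    · █ █ █ █
    · █ █ █ ·
    · █ · · ·
    · · · · ·
    · · · · ·
T1:
  2·area = 4  (B↔C swapped to make it positive)
  edge (8, 18)→(8, 16): d=(0,-2) top-left  bias=+0
  edge (8, 16)→(10, 2): d=(2,-14) top-left  bias=+0
  edge (10, 2)→(8, 18): d=(-2,16) right/bottom  bias=-1
    (4,4)@(9, 9): e=[2,0,2] → █  [on edge]
    (4,5)@(9, 11): e=[2,4,-2] → ·
  covered (1 px):
    · · · · ·
    · · · · ·
    · · · · ·
    · · · · ·
    · · · · █
    · · · · ·
    · · · · ·
    · · · · ·
    · · · · ·
    · · · · ·
T2:
  2·area = 32  (B↔C swapped to make it positive)
  edge (6, 16)→(4, 12): d=(-2,-4) top-left  bias=+0
  edge (4, 12)→(8, 4): d=(4,-8) top-left  bias=+0
  edge (8, 4)→(6, 16): d=(-2,12) right/bottom  bias=-1
    (3,3)@(7, 7): e=[22,4,6] → █
    (4,3)@(9, 7): e=[30,20,-18] → ·
    (3,4)@(7, 9): e=[18,12,2] → █
    (4,4)@(9, 9): e=[26,28,-22] → ·
    (2,5)@(5, 11): e=[6,4,22] → █
    (3,5)@(7, 11): e=[14,20,-2] → ·
    (2,6)@(5, 13): e=[2,12,18] → █
    (3,6)@(7, 13): e=[10,28,-6] → ·
    (2,7)@(5, 15): e=[-2,20,14] → ·
  covered (4 px):
    · · · · ·
    · · · · ·
    · · · · ·
    · · · █ ·
    · · · █ ·
    · · █ · ·
    · · █ · ·
    · · · · ·
    · · · · ·
    · · · · ·

Answer: [[3,3],[3,4],[2,5],[2,6]]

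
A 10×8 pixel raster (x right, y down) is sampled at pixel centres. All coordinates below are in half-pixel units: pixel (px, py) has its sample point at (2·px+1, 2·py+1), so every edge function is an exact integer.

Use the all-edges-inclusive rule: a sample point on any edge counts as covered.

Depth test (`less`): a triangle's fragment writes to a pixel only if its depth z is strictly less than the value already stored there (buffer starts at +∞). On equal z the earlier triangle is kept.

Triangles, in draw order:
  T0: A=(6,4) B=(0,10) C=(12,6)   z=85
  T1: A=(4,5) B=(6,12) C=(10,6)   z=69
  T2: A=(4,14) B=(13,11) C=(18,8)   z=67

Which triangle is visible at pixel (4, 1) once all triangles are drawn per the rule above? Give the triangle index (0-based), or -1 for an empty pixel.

T0:
  2·area = 48  (B↔C swapped to make it positive)
  edge (6, 4)→(12, 6): d=(6,2) inclusive
  edge (12, 6)→(0, 10): d=(-12,4) inclusive
  edge (0, 10)→(6, 4): d=(6,-6) inclusive
    (4,0)@(9, 1): e=[-24,72,0] → ·  [on edge]
    (1,1)@(3, 3): e=[0,72,-24] → ·  [on edge]
    (3,1)@(7, 3): e=[-8,56,0] → ·  [on edge]
    (2,2)@(5, 5): e=[8,40,0] → #  [on edge]
    (3,2)@(7, 5): e=[4,32,12] → #
    (4,2)@(9, 5): e=[0,24,24] → #  [on edge]
    (5,2)@(11, 5): e=[-4,16,36] → ·
    (7,2)@(15, 5): e=[-12,0,60] → ·  [on edge]
    (1,3)@(3, 7): e=[24,24,0] → #  [on edge]
    (4,3)@(9, 7): e=[12,0,36] → #  [on edge]
    (5,3)@(11, 7): e=[8,-8,48] → ·
    (7,3)@(15, 7): e=[0,-24,72] → ·  [on edge]
    (0,4)@(1, 9): e=[40,8,0] → #  [on edge]
    (1,4)@(3, 9): e=[36,0,12] → #  [on edge]
  covered (9 px):
    · · · · · · · · · ·
    · · · · · · · · · ·
    · · # # # · · · · ·
    · # # # # · · · · ·
    # # · · · · · · · ·
    · · · · · · · · · ·
    · · · · · · · · · ·
    · · · · · · · · · ·
T1:
  2·area = 40  (B↔C swapped to make it positive)
  edge (4, 5)→(10, 6): d=(6,1) inclusive
  edge (10, 6)→(6, 12): d=(-4,6) inclusive
  edge (6, 12)→(4, 5): d=(-2,-7) inclusive
    (2,3)@(5, 7): e=[11,26,3] → #
    (3,3)@(7, 7): e=[9,14,17] → #
    (4,3)@(9, 7): e=[7,2,31] → #
    (5,3)@(11, 7): e=[5,-10,45] → ·
    (2,4)@(5, 9): e=[23,18,-1] → ·
    (3,4)@(7, 9): e=[21,6,13] → #
    (4,4)@(9, 9): e=[19,-6,27] → ·
    (3,5)@(7, 11): e=[33,-2,9] → ·
  covered (4 px):
    · · · · · · · · · ·
    · · · · · · · · · ·
    · · · · · · · · · ·
    · · # # # · · · · ·
    · · · # · · · · · ·
    · · · · · · · · · ·
    · · · · · · · · · ·
    · · · · · · · · · ·
T2:
  2·area = 12  (B↔C swapped to make it positive)
  edge (4, 14)→(18, 8): d=(14,-6) inclusive
  edge (18, 8)→(13, 11): d=(-5,3) inclusive
  edge (13, 11)→(4, 14): d=(-9,3) inclusive
    (9,4)@(19, 9): e=[20,-8,0] → ·  [on edge]
    (5,5)@(11, 11): e=[0,6,6] → #  [on edge]
    (6,5)@(13, 11): e=[12,0,0] → #  [on edge]
    (7,5)@(15, 11): e=[24,-6,-6] → ·
    (3,6)@(7, 13): e=[4,8,0] → #  [on edge]
    (4,6)@(9, 13): e=[16,2,-6] → ·
    (5,6)@(11, 13): e=[28,-4,-12] → ·
    (6,6)@(13, 13): e=[40,-10,-18] → ·
    (0,7)@(1, 15): e=[-4,16,0] → ·  [on edge]
    (3,7)@(7, 15): e=[32,-2,-18] → ·
  covered (3 px):
    · · · · · · · · · ·
    · · · · · · · · · ·
    · · · · · · · · · ·
    · · · · · · · · · ·
    · · · · · · · · · ·
    · · · · · # # · · ·
    · · · # · · · · · ·
    · · · · · · · · · ·

Z-buffer (winner per pixel, '.' = empty):
  . . . . . . . . . .
  . . . . . . . . . .
  . . 0 0 0 . . . . .
  . 0 1 1 1 . . . . .
  0 0 . 1 . . . . . .
  . . . . . 2 2 . . .
  . . . 2 . . . . . .
  . . . . . . . . . .

Answer: -1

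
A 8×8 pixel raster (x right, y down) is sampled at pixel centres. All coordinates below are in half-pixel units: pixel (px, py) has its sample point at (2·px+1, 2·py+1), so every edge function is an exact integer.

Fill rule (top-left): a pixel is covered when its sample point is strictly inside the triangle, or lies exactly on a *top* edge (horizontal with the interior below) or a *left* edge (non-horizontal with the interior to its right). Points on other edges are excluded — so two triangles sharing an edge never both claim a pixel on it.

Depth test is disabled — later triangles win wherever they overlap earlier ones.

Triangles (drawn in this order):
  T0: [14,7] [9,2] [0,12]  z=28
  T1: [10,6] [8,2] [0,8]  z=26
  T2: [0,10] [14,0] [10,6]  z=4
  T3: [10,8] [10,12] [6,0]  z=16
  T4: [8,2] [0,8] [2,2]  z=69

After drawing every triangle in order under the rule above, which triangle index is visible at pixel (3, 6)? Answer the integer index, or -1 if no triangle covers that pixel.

T0:
  2·area = 95  (B↔C swapped to make it positive)
  edge (14, 7)→(0, 12): d=(-14,5) right/bottom  bias=-1
  edge (0, 12)→(9, 2): d=(9,-10) top-left  bias=+0
  edge (9, 2)→(14, 7): d=(5,5) right/bottom  bias=-1
    (4,1)@(9, 3): e=[81,9,5] → █
    (5,1)@(11, 3): e=[71,29,-5] → ·
    (3,2)@(7, 5): e=[63,7,25] → █
    (5,2)@(11, 5): e=[43,47,5] → █
    (6,2)@(13, 5): e=[33,67,-5] → ·
    (2,3)@(5, 7): e=[45,5,45] → █
    (6,3)@(13, 7): e=[5,85,5] → █
    (7,3)@(15, 7): e=[-5,105,-5] → ·
    (1,4)@(3, 9): e=[27,3,65] → █
    (4,4)@(9, 9): e=[-3,63,35] → ·
    (5,4)@(11, 9): e=[-13,83,25] → ·
    (6,4)@(13, 9): e=[-23,103,15] → ·
  covered (13 px):
    · · · · · · · ·
    · · · · █ · · ·
    · · · █ █ █ · ·
    · · █ █ █ █ █ ·
    · █ █ █ · · · ·
    █ · · · · · · ·
    · · · · · · · ·
    · · · · · · · ·
T1:
  2·area = 44  (B↔C swapped to make it positive)
  edge (10, 6)→(0, 8): d=(-10,2) right/bottom  bias=-1
  edge (0, 8)→(8, 2): d=(8,-6) top-left  bias=+0
  edge (8, 2)→(10, 6): d=(2,4) right/bottom  bias=-1
    (3,1)@(7, 3): e=[36,2,6] → █
    (4,1)@(9, 3): e=[32,14,-2] → ·
    (2,2)@(5, 5): e=[20,6,18] → █
    (4,2)@(9, 5): e=[12,30,2] → █
    (5,2)@(11, 5): e=[8,42,-6] → ·
    (7,2)@(15, 5): e=[0,66,-22] → ·  [on edge]
    (1,3)@(3, 7): e=[4,10,30] → █
    (2,3)@(5, 7): e=[0,22,22] → ·  [on edge]
    (3,3)@(7, 7): e=[-4,34,14] → ·
    (4,3)@(9, 7): e=[-8,46,6] → ·
    (1,4)@(3, 9): e=[-16,26,34] → ·
  covered (5 px):
    · · · · · · · ·
    · · · █ · · · ·
    · · █ █ █ · · ·
    · █ · · · · · ·
    · · · · · · · ·
    · · · · · · · ·
    · · · · · · · ·
    · · · · · · · ·
T2:
  2·area = 44
  edge (0, 10)→(14, 0): d=(14,-10) top-left  bias=+0
  edge (14, 0)→(10, 6): d=(-4,6) right/bottom  bias=-1
  edge (10, 6)→(0, 10): d=(-10,4) right/bottom  bias=-1
    (6,0)@(13, 1): e=[4,2,38] → █
    (7,0)@(15, 1): e=[24,-10,30] → ·
    (5,1)@(11, 3): e=[12,6,26] → █
    (6,1)@(13, 3): e=[32,-6,18] → ·
    (3,2)@(7, 5): e=[0,22,22] → █  [on edge]
    (4,2)@(9, 5): e=[20,10,14] → █
    (5,2)@(11, 5): e=[40,-2,6] → ·
    (2,3)@(5, 7): e=[8,26,10] → █
    (4,3)@(9, 7): e=[48,2,-6] → ·
    (2,4)@(5, 9): e=[36,18,-10] → ·
    (3,4)@(7, 9): e=[56,6,-18] → ·
  covered (6 px):
    · · · · · · █ ·
    · · · · · █ · ·
    · · · █ █ · · ·
    · · █ █ · · · ·
    · · · · · · · ·
    · · · · · · · ·
    · · · · · · · ·
    · · · · · · · ·
T3:
  2·area = 16
  edge (10, 8)→(10, 12): d=(0,4) right/bottom  bias=-1
  edge (10, 12)→(6, 0): d=(-4,-12) top-left  bias=+0
  edge (6, 0)→(10, 8): d=(4,8) right/bottom  bias=-1
    (3,1)@(7, 3): e=[12,0,4] → █  [on edge]
    (4,1)@(9, 3): e=[4,24,-12] → ·
    (3,2)@(7, 5): e=[12,-8,12] → ·
    (4,3)@(9, 7): e=[4,8,4] → █
    (5,3)@(11, 7): e=[-4,32,-12] → ·
    (4,4)@(9, 9): e=[4,0,12] → █  [on edge]
    (5,4)@(11, 9): e=[-4,24,-4] → ·
    (4,5)@(9, 11): e=[4,-8,20] → ·
    (5,7)@(11, 15): e=[-4,0,20] → ·  [on edge]
  covered (3 px):
    · · · · · · · ·
    · · · █ · · · ·
    · · · · · · · ·
    · · · · █ · · ·
    · · · · █ · · ·
    · · · · · · · ·
    · · · · · · · ·
    · · · · · · · ·
T4:
  2·area = 36
  edge (8, 2)→(0, 8): d=(-8,6) right/bottom  bias=-1
  edge (0, 8)→(2, 2): d=(2,-6) top-left  bias=+0
  edge (2, 2)→(8, 2): d=(6,0) top-left  bias=+0
    (1,1)@(3, 3): e=[22,8,6] → █
    (2,1)@(5, 3): e=[10,20,6] → █
    (3,1)@(7, 3): e=[-2,32,6] → ·
    (0,2)@(1, 5): e=[18,0,18] → █  [on edge]
    (2,2)@(5, 5): e=[-6,24,18] → ·
    (0,3)@(1, 7): e=[2,4,30] → █
    (1,3)@(3, 7): e=[-10,16,30] → ·
    (0,4)@(1, 9): e=[-14,8,42] → ·
  covered (5 px):
    · · · · · · · ·
    · █ █ · · · · ·
    █ █ · · · · · ·
    █ · · · · · · ·
    · · · · · · · ·
    · · · · · · · ·
    · · · · · · · ·
    · · · · · · · ·

Z-buffer (winner per pixel, '.' = empty):
  . . . . . . 2 .
  . 4 4 3 0 2 . .
  4 4 1 2 2 0 . .
  4 1 2 2 3 0 0 .
  . 0 0 0 3 . . .
  0 . . . . . . .
  . . . . . . . .
  . . . . . . . .

Result: -1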